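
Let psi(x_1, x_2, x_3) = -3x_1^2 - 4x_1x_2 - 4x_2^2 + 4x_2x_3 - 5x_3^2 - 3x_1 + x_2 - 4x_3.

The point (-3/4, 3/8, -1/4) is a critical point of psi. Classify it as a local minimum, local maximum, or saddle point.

local maximum

The Hessian is constant: H = [[-6, -4, 0], [-4, -8, 4], [0, 4, -10]].
Leading principal minors: Δ₁ = -6, Δ₂ = 32, Δ₃ = -224.
The minors alternate sign starting negative (−, +, −), so H is negative definite: a local maximum.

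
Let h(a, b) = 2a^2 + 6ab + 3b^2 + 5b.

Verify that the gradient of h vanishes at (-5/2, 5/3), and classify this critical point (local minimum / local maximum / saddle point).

∇h = (4a + 6b, 6a + 6b + 5); substituting (-5/2, 5/3) gives ∇h = (0, 0), so (-5/2, 5/3) is indeed a critical point.
The Hessian of h is constant: H = [[4, 6], [6, 6]].
det(H) = 4·6 − 6² = -12.
Since det(H) < 0, H is indefinite and the critical point is a saddle point.

saddle point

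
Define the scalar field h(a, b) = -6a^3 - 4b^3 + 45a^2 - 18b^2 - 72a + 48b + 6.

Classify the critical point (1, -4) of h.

local minimum

The mixed partial ∂²h/∂a∂b is 0, so the Hessian at any point is diag(h_aa, h_bb) = diag(18(-2a + 5), -12(2b + 3)).
At (1, -4): H = diag(54, 60).
Both eigenvalues are positive, so H is positive definite: a local minimum.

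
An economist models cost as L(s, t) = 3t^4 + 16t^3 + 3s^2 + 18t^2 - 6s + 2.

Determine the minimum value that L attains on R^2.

L(s,t) separates as P(s) + Q(t) + 2, so its minimum is min P + min Q + 2.
P'(s) = 6s - 6 vanishes at s ∈ {1}; Q'(t) = 12t(t + 1)(t + 3) vanishes at t ∈ {-3, -1, 0}.
Local minima of P (where P''>0): P(1)=-3. Local minima of Q: Q(-3)=-27, Q(0)=0.
So the global minimum of L is P(1) + Q(-3) + 2 = -3 − 27 + 2 = -28, attained at (1, -3).

-28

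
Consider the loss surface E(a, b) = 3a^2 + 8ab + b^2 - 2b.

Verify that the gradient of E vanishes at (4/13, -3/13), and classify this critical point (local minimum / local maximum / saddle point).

saddle point

∇E = (6a + 8b, 8a + 2b - 2); substituting (4/13, -3/13) gives ∇E = (0, 0), so (4/13, -3/13) is indeed a critical point.
The Hessian of E is constant: H = [[6, 8], [8, 2]].
det(H) = 6·2 − 8² = -52.
Since det(H) < 0, H is indefinite and the critical point is a saddle point.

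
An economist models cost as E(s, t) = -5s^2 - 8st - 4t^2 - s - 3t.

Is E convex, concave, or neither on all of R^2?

concave

E is quadratic, so its Hessian is the constant matrix H = [[-10, -8], [-8, -8]].
det(H) = 16, tr(H) = -18.
det(H) > 0 and tr(H) < 0, so H is negative definite everywhere: concave.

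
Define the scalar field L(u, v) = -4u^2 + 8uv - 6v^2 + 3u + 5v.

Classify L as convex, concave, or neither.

concave

L is quadratic, so its Hessian is the constant matrix H = [[-8, 8], [8, -12]].
det(H) = 32, tr(H) = -20.
det(H) > 0 and tr(H) < 0, so H is negative definite everywhere: concave.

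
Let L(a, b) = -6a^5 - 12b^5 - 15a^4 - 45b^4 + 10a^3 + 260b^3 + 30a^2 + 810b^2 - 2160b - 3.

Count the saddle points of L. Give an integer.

L separates as a function of a plus a function of b, so ∇L=0 decouples.
∂L/∂a = -30a(a - 1)(a + 1)(a + 2) = 0 at a ∈ {-2, -1, 0, 1}; ∂L/∂b = -60(b - 3)(b - 1)(b + 3)(b + 4) = 0 at b ∈ {-4, -3, 1, 3}.
The Hessian is diagonal: diag(L_aa, L_bb). Second derivatives: L_aa(-2)=180, L_aa(-1)=-60, L_aa(0)=60, L_aa(1)=-180; L_bb(-4)=2100, L_bb(-3)=-1440, L_bb(1)=2400, L_bb(3)=-5040.
Saddle points occur where the two diagonal entries have opposite signs: (-2, -3), (-2, 3), (-1, -4), (-1, 1), (0, -3), (0, 3), (1, -4), (1, 1). Count: 8.

8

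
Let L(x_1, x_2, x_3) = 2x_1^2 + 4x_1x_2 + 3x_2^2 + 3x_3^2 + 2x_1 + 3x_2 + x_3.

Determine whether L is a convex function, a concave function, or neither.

convex

L is quadratic, so its Hessian is the constant matrix H = [[4, 4, 0], [4, 6, 0], [0, 0, 6]].
Leading principal minors: 4, 8, 48.
All positive ⇒ H ≻ 0 ⇒ convex.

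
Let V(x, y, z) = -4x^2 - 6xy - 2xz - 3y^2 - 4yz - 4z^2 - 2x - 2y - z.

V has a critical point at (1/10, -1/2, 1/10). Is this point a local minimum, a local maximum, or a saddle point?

local maximum

The Hessian is constant: H = [[-8, -6, -2], [-6, -6, -4], [-2, -4, -8]].
Leading principal minors: Δ₁ = -8, Δ₂ = 12, Δ₃ = -40.
The minors alternate sign starting negative (−, +, −), so H is negative definite: a local maximum.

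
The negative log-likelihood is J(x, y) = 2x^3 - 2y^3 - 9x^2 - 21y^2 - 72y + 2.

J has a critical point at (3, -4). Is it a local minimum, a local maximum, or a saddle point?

local minimum

The mixed partial ∂²J/∂x∂y is 0, so the Hessian at any point is diag(J_xx, J_yy) = diag(6(2x - 3), -6(2y + 7)).
At (3, -4): H = diag(18, 6).
Both eigenvalues are positive, so H is positive definite: a local minimum.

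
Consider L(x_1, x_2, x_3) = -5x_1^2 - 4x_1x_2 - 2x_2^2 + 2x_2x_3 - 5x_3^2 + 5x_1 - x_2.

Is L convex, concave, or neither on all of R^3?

L is quadratic, so its Hessian is the constant matrix H = [[-10, -4, 0], [-4, -4, 2], [0, 2, -10]].
Leading principal minors: -10, 24, -200.
Signs alternate −, +, − ⇒ H ≺ 0 ⇒ concave.

concave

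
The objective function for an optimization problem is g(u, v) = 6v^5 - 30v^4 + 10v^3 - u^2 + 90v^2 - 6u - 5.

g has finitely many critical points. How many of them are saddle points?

2

g separates as a function of u plus a function of v, so ∇g=0 decouples.
∂g/∂u = -2(u + 3) = 0 at u ∈ {-3}; ∂g/∂v = 30v(v - 3)(v - 2)(v + 1) = 0 at v ∈ {-1, 0, 2, 3}.
The Hessian is diagonal: diag(g_uu, g_vv). Second derivatives: g_uu(-3)=-2; g_vv(-1)=-360, g_vv(0)=180, g_vv(2)=-180, g_vv(3)=360.
Saddle points occur where the two diagonal entries have opposite signs: (-3, 0), (-3, 3). Count: 2.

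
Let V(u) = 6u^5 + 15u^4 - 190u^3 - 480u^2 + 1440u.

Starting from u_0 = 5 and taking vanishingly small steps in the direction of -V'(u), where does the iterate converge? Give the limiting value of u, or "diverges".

4

V'(u) = 30(u - 4)(u - 1)(u + 3)(u + 4), so V'(5) = 8640.
Gradient descent moves in the -V' direction, i.e. u is decreasing.
The nearest critical point in that direction is u = 4, where V'' = 5040 > 0 (a local minimum). The iterate converges there.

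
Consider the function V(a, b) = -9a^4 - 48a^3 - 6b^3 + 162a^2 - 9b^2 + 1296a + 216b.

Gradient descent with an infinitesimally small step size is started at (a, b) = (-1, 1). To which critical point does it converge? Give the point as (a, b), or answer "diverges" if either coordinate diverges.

V is separable, so gradient descent decouples: a follows -∂V/∂a, b follows -∂V/∂b.
∂V/∂a = -36(a - 3)(a + 3)(a + 4); at a=-1 this is 864, so a decreases.
∂V/∂b = -18(b - 3)(b + 4); at b=1 this is 180, so b decreases.
a converges to its nearest critical value -3 (a local min of the a-part); b converges to -4. The iterate converges to (-3, -4).

(-3, -4)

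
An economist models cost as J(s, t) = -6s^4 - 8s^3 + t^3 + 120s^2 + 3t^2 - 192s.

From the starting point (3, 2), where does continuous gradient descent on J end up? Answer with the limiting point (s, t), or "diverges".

J is separable, so gradient descent decouples: s follows -∂J/∂s, t follows -∂J/∂t.
∂J/∂s = -24(s - 2)(s - 1)(s + 4); at s=3 this is -336, so s increases.
∂J/∂t = 3t(t + 2); at t=2 this is 24, so t decreases.
The s-coordinate has no critical point in that direction and runs off to infinity.

diverges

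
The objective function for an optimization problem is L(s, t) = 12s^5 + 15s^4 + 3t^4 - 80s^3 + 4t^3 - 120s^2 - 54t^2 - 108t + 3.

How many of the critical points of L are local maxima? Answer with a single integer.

L separates as a function of s plus a function of t, so ∇L=0 decouples.
∂L/∂s = 60s(s - 2)(s + 1)(s + 2) = 0 at s ∈ {-2, -1, 0, 2}; ∂L/∂t = 12(t - 3)(t + 1)(t + 3) = 0 at t ∈ {-3, -1, 3}.
The Hessian is diagonal: diag(L_ss, L_tt). Second derivatives: L_ss(-2)=-480, L_ss(-1)=180, L_ss(0)=-240, L_ss(2)=1440; L_tt(-3)=144, L_tt(-1)=-96, L_tt(3)=288.
Local maxima occur where both diagonal entries negative: (-2, -1), (0, -1). Count: 2.

2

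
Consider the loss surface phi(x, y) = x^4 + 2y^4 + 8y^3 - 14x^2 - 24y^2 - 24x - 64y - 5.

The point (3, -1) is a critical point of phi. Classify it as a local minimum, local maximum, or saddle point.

The mixed partial ∂²phi/∂x∂y is 0, so the Hessian at any point is diag(phi_xx, phi_yy) = diag(4(3x^2 - 7), 24(y^2 + 2y - 2)).
At (3, -1): H = diag(80, -72).
The eigenvalues have opposite signs, so H is indefinite: a saddle point.

saddle point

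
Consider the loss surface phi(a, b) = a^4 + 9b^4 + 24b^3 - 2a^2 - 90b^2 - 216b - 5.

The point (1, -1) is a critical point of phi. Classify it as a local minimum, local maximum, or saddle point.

The mixed partial ∂²phi/∂a∂b is 0, so the Hessian at any point is diag(phi_aa, phi_bb) = diag(4(3a^2 - 1), 36(3b^2 + 4b - 5)).
At (1, -1): H = diag(8, -216).
The eigenvalues have opposite signs, so H is indefinite: a saddle point.

saddle point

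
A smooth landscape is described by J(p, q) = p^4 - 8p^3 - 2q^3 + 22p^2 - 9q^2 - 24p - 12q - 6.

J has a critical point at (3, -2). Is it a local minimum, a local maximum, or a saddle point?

The mixed partial ∂²J/∂p∂q is 0, so the Hessian at any point is diag(J_pp, J_qq) = diag(4(3p^2 - 12p + 11), -6(2q + 3)).
At (3, -2): H = diag(8, 6).
Both eigenvalues are positive, so H is positive definite: a local minimum.

local minimum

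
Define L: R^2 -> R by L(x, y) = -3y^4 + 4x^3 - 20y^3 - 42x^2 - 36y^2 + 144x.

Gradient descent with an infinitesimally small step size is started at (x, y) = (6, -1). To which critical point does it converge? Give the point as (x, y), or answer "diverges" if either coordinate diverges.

L is separable, so gradient descent decouples: x follows -∂L/∂x, y follows -∂L/∂y.
∂L/∂x = 12(x - 4)(x - 3); at x=6 this is 72, so x decreases.
∂L/∂y = -12y(y + 2)(y + 3); at y=-1 this is 24, so y decreases.
x converges to its nearest critical value 4 (a local min of the x-part); y converges to -2. The iterate converges to (4, -2).

(4, -2)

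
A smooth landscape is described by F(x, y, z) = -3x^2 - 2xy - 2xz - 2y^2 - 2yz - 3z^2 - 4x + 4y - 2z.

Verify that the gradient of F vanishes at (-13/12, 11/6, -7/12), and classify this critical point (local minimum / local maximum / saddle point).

∇F = (-6x - 2y - 2z - 4, -2x - 4y - 2z + 4, -2x - 2y - 6z - 2); substituting (-13/12, 11/6, -7/12) gives ∇F = (0, 0, 0), so (-13/12, 11/6, -7/12) is indeed a critical point.
The Hessian is constant: H = [[-6, -2, -2], [-2, -4, -2], [-2, -2, -6]].
Leading principal minors: Δ₁ = -6, Δ₂ = 20, Δ₃ = -96.
The minors alternate sign starting negative (−, +, −), so H is negative definite: a local maximum.

local maximum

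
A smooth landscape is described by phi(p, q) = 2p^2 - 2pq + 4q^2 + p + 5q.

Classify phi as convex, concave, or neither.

convex

phi is quadratic, so its Hessian is the constant matrix H = [[4, -2], [-2, 8]].
det(H) = 28, tr(H) = 12.
det(H) > 0 and tr(H) > 0, so H is positive definite everywhere: convex.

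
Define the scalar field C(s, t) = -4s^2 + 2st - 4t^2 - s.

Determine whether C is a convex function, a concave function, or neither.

C is quadratic, so its Hessian is the constant matrix H = [[-8, 2], [2, -8]].
det(H) = 60, tr(H) = -16.
det(H) > 0 and tr(H) < 0, so H is negative definite everywhere: concave.

concave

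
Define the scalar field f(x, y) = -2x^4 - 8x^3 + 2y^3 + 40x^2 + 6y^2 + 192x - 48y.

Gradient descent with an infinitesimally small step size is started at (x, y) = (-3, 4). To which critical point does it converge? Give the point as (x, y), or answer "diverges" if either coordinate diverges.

(-2, 2)

f is separable, so gradient descent decouples: x follows -∂f/∂x, y follows -∂f/∂y.
∂f/∂x = -8(x - 3)(x + 2)(x + 4); at x=-3 this is -48, so x increases.
∂f/∂y = 6(y - 2)(y + 4); at y=4 this is 96, so y decreases.
x converges to its nearest critical value -2 (a local min of the x-part); y converges to 2. The iterate converges to (-2, 2).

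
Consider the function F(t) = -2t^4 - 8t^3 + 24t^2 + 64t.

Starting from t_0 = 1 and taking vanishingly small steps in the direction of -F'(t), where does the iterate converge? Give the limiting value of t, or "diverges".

F'(t) = -8(t - 2)(t + 1)(t + 4), so F'(1) = 80.
Gradient descent moves in the -F' direction, i.e. t is decreasing.
The nearest critical point in that direction is t = -1, where F'' = 72 > 0 (a local minimum). The iterate converges there.

-1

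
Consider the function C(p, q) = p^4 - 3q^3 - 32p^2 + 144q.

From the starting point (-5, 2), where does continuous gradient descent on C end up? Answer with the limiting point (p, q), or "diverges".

C is separable, so gradient descent decouples: p follows -∂C/∂p, q follows -∂C/∂q.
∂C/∂p = 4p(p - 4)(p + 4); at p=-5 this is -180, so p increases.
∂C/∂q = -9(q - 4)(q + 4); at q=2 this is 108, so q decreases.
p converges to its nearest critical value -4 (a local min of the p-part); q converges to -4. The iterate converges to (-4, -4).

(-4, -4)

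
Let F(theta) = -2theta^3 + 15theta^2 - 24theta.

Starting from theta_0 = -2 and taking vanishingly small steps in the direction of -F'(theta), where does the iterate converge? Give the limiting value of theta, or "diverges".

F'(theta) = -6(theta - 4)(theta - 1), so F'(-2) = -108.
Gradient descent moves in the -F' direction, i.e. theta is increasing.
The nearest critical point in that direction is theta = 1, where F'' = 18 > 0 (a local minimum). The iterate converges there.

1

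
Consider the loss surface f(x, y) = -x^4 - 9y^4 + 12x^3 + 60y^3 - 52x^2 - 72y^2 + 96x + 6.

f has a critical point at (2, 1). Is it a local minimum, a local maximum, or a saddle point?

The mixed partial ∂²f/∂x∂y is 0, so the Hessian at any point is diag(f_xx, f_yy) = diag(4(-3x^2 + 18x - 26), 36(-3y^2 + 10y - 4)).
At (2, 1): H = diag(-8, 108).
The eigenvalues have opposite signs, so H is indefinite: a saddle point.

saddle point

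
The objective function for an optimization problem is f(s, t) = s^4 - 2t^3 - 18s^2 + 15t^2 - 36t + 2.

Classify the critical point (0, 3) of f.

local maximum

The mixed partial ∂²f/∂s∂t is 0, so the Hessian at any point is diag(f_ss, f_tt) = diag(12(s^2 - 3), 6(-2t + 5)).
At (0, 3): H = diag(-36, -6).
Both eigenvalues are negative, so H is negative definite: a local maximum.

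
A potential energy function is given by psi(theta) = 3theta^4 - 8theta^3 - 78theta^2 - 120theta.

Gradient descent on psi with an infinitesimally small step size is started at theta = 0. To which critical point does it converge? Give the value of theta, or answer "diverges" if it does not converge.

psi'(theta) = 12(theta - 5)(theta + 1)(theta + 2), so psi'(0) = -120.
Gradient descent moves in the -psi' direction, i.e. theta is increasing.
The nearest critical point in that direction is theta = 5, where psi'' = 504 > 0 (a local minimum). The iterate converges there.

5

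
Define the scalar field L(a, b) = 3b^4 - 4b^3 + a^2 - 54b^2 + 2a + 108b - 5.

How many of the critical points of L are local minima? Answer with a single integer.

L separates as a function of a plus a function of b, so ∇L=0 decouples.
∂L/∂a = 2(a + 1) = 0 at a ∈ {-1}; ∂L/∂b = 12(b - 3)(b - 1)(b + 3) = 0 at b ∈ {-3, 1, 3}.
The Hessian is diagonal: diag(L_aa, L_bb). Second derivatives: L_aa(-1)=2; L_bb(-3)=288, L_bb(1)=-96, L_bb(3)=144.
Local minima occur where both diagonal entries positive: (-1, -3), (-1, 3). Count: 2.

2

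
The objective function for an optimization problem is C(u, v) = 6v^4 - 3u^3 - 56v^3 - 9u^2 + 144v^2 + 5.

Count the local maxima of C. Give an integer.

1

C separates as a function of u plus a function of v, so ∇C=0 decouples.
∂C/∂u = -9u(u + 2) = 0 at u ∈ {-2, 0}; ∂C/∂v = 24v(v - 4)(v - 3) = 0 at v ∈ {0, 3, 4}.
The Hessian is diagonal: diag(C_uu, C_vv). Second derivatives: C_uu(-2)=18, C_uu(0)=-18; C_vv(0)=288, C_vv(3)=-72, C_vv(4)=96.
Local maxima occur where both diagonal entries negative: (0, 3). Count: 1.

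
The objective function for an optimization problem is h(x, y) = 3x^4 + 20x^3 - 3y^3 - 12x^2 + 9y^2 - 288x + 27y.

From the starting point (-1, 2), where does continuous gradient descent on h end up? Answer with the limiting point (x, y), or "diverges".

(2, -1)

h is separable, so gradient descent decouples: x follows -∂h/∂x, y follows -∂h/∂y.
∂h/∂x = 12(x - 2)(x + 3)(x + 4); at x=-1 this is -216, so x increases.
∂h/∂y = -9(y - 3)(y + 1); at y=2 this is 27, so y decreases.
x converges to its nearest critical value 2 (a local min of the x-part); y converges to -1. The iterate converges to (2, -1).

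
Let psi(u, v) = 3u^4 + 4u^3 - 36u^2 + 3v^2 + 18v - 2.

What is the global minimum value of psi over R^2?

psi(u,v) separates as P(u) + Q(v) − 2, so its minimum is min P + min Q − 2.
P'(u) = 12u(u - 2)(u + 3) vanishes at u ∈ {-3, 0, 2}; Q'(v) = 6v + 18 vanishes at v ∈ {-3}.
Local minima of P (where P''>0): P(-3)=-189, P(2)=-64. Local minima of Q: Q(-3)=-27.
So the global minimum of psi is P(-3) + Q(-3) − 2 = -189 − 27 − 2 = -218, attained at (-3, -3).

-218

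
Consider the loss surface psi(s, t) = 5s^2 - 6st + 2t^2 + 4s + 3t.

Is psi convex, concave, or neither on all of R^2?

psi is quadratic, so its Hessian is the constant matrix H = [[10, -6], [-6, 4]].
det(H) = 4, tr(H) = 14.
det(H) > 0 and tr(H) > 0, so H is positive definite everywhere: convex.

convex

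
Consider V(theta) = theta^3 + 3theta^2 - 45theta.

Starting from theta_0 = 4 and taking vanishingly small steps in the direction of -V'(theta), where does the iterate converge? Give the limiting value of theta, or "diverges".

3

V'(theta) = 3(theta - 3)(theta + 5), so V'(4) = 27.
Gradient descent moves in the -V' direction, i.e. theta is decreasing.
The nearest critical point in that direction is theta = 3, where V'' = 24 > 0 (a local minimum). The iterate converges there.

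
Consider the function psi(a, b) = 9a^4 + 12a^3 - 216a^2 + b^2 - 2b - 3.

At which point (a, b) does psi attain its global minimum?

(-4, 1)

psi(a,b) separates as P(a) + Q(b) − 3, so its minimum is min P + min Q − 3.
P'(a) = 36a(a - 3)(a + 4) vanishes at a ∈ {-4, 0, 3}; Q'(b) = 2b - 2 vanishes at b ∈ {1}.
Local minima of P (where P''>0): P(-4)=-1920, P(3)=-891. Local minima of Q: Q(1)=-1.
So the global minimum of psi is P(-4) + Q(1) − 3 = -1920 − 1 − 3 = -1924, attained at (-4, 1).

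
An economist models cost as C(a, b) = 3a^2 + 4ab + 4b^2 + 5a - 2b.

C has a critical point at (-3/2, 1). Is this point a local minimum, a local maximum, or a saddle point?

local minimum

The Hessian of C is constant: H = [[6, 4], [4, 8]].
det(H) = 6·8 − 4² = 32.
det(H) > 0 and tr(H) = 14 > 0, so H is positive definite and the point is a local minimum.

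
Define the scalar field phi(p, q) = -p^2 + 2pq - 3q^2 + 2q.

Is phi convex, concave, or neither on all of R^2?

phi is quadratic, so its Hessian is the constant matrix H = [[-2, 2], [2, -6]].
det(H) = 8, tr(H) = -8.
det(H) > 0 and tr(H) < 0, so H is negative definite everywhere: concave.

concave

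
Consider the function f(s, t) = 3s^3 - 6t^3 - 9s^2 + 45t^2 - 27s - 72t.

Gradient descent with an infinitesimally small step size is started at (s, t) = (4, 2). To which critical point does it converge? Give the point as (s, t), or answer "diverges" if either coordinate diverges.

f is separable, so gradient descent decouples: s follows -∂f/∂s, t follows -∂f/∂t.
∂f/∂s = 9(s - 3)(s + 1); at s=4 this is 45, so s decreases.
∂f/∂t = -18(t - 4)(t - 1); at t=2 this is 36, so t decreases.
s converges to its nearest critical value 3 (a local min of the s-part); t converges to 1. The iterate converges to (3, 1).

(3, 1)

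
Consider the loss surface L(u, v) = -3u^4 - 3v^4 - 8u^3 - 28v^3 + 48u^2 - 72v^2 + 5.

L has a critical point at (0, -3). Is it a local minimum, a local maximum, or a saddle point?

The mixed partial ∂²L/∂u∂v is 0, so the Hessian at any point is diag(L_uu, L_vv) = diag(12(-3u^2 - 4u + 8), -12(3v^2 + 14v + 12)).
At (0, -3): H = diag(96, 36).
Both eigenvalues are positive, so H is positive definite: a local minimum.

local minimum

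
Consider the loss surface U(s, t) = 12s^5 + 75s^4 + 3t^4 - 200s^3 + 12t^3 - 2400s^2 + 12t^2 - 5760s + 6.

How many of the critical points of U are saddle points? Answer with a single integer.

6

U separates as a function of s plus a function of t, so ∇U=0 decouples.
∂U/∂s = 60(s - 4)(s + 2)(s + 3)(s + 4) = 0 at s ∈ {-4, -3, -2, 4}; ∂U/∂t = 12t(t + 1)(t + 2) = 0 at t ∈ {-2, -1, 0}.
The Hessian is diagonal: diag(U_ss, U_tt). Second derivatives: U_ss(-4)=-960, U_ss(-3)=420, U_ss(-2)=-720, U_ss(4)=20160; U_tt(-2)=24, U_tt(-1)=-12, U_tt(0)=24.
Saddle points occur where the two diagonal entries have opposite signs: (-4, -2), (-4, 0), (-3, -1), (-2, -2), (-2, 0), (4, -1). Count: 6.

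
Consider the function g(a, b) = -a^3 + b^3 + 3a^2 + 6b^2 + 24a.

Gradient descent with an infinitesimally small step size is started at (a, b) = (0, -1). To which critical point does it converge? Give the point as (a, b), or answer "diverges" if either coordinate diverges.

(-2, 0)

g is separable, so gradient descent decouples: a follows -∂g/∂a, b follows -∂g/∂b.
∂g/∂a = -3(a - 4)(a + 2); at a=0 this is 24, so a decreases.
∂g/∂b = 3b(b + 4); at b=-1 this is -9, so b increases.
a converges to its nearest critical value -2 (a local min of the a-part); b converges to 0. The iterate converges to (-2, 0).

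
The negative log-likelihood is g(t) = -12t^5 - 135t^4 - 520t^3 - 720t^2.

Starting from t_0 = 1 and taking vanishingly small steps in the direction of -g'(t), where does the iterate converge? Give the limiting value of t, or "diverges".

diverges

g'(t) = -60t(t + 2)(t + 3)(t + 4), so g'(1) = -3600.
Gradient descent moves in the -g' direction, i.e. t is increasing.
There is no critical point above t=1, and g' keeps the same sign, so the iterate runs off to +∞.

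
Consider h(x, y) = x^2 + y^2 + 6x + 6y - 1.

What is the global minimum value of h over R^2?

-19

h(x,y) separates as P(x) + Q(y) − 1, so its minimum is min P + min Q − 1.
P'(x) = 2x + 6 vanishes at x ∈ {-3}; Q'(y) = 2y + 6 vanishes at y ∈ {-3}.
Local minima of P (where P''>0): P(-3)=-9. Local minima of Q: Q(-3)=-9.
So the global minimum of h is P(-3) + Q(-3) − 1 = -9 − 9 − 1 = -19, attained at (-3, -3).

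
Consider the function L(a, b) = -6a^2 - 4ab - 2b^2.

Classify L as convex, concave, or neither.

L is quadratic, so its Hessian is the constant matrix H = [[-12, -4], [-4, -4]].
det(H) = 32, tr(H) = -16.
det(H) > 0 and tr(H) < 0, so H is negative definite everywhere: concave.

concave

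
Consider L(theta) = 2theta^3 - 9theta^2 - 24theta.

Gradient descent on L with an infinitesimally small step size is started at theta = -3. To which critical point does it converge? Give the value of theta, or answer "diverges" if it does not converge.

L'(theta) = 6(theta - 4)(theta + 1), so L'(-3) = 84.
Gradient descent moves in the -L' direction, i.e. theta is decreasing.
There is no critical point below theta=-3, and L' keeps the same sign, so the iterate runs off to −∞.

diverges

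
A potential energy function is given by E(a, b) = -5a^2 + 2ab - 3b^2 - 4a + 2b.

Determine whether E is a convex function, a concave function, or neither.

concave

E is quadratic, so its Hessian is the constant matrix H = [[-10, 2], [2, -6]].
det(H) = 56, tr(H) = -16.
det(H) > 0 and tr(H) < 0, so H is negative definite everywhere: concave.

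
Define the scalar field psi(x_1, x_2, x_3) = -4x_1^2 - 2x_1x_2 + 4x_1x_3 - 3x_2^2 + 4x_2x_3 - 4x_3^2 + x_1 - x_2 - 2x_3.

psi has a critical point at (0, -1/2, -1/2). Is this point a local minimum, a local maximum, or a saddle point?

The Hessian is constant: H = [[-8, -2, 4], [-2, -6, 4], [4, 4, -8]].
Leading principal minors: Δ₁ = -8, Δ₂ = 44, Δ₃ = -192.
The minors alternate sign starting negative (−, +, −), so H is negative definite: a local maximum.

local maximum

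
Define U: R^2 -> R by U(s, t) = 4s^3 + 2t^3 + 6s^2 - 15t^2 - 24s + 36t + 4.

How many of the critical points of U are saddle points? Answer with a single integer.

2

U separates as a function of s plus a function of t, so ∇U=0 decouples.
∂U/∂s = 12(s - 1)(s + 2) = 0 at s ∈ {-2, 1}; ∂U/∂t = 6(t - 3)(t - 2) = 0 at t ∈ {2, 3}.
The Hessian is diagonal: diag(U_ss, U_tt). Second derivatives: U_ss(-2)=-36, U_ss(1)=36; U_tt(2)=-6, U_tt(3)=6.
Saddle points occur where the two diagonal entries have opposite signs: (-2, 3), (1, 2). Count: 2.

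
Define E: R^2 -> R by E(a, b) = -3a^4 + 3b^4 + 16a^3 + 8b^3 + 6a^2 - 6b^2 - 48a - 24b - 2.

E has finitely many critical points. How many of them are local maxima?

E separates as a function of a plus a function of b, so ∇E=0 decouples.
∂E/∂a = -12(a - 4)(a - 1)(a + 1) = 0 at a ∈ {-1, 1, 4}; ∂E/∂b = 12(b - 1)(b + 1)(b + 2) = 0 at b ∈ {-2, -1, 1}.
The Hessian is diagonal: diag(E_aa, E_bb). Second derivatives: E_aa(-1)=-120, E_aa(1)=72, E_aa(4)=-180; E_bb(-2)=36, E_bb(-1)=-24, E_bb(1)=72.
Local maxima occur where both diagonal entries negative: (-1, -1), (4, -1). Count: 2.

2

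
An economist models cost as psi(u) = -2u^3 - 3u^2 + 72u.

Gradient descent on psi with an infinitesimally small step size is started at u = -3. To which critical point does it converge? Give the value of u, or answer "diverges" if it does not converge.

-4

psi'(u) = -6(u - 3)(u + 4), so psi'(-3) = 36.
Gradient descent moves in the -psi' direction, i.e. u is decreasing.
The nearest critical point in that direction is u = -4, where psi'' = 42 > 0 (a local minimum). The iterate converges there.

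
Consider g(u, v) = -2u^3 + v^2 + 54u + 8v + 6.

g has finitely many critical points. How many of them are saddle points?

1

g separates as a function of u plus a function of v, so ∇g=0 decouples.
∂g/∂u = -6(u - 3)(u + 3) = 0 at u ∈ {-3, 3}; ∂g/∂v = 2(v + 4) = 0 at v ∈ {-4}.
The Hessian is diagonal: diag(g_uu, g_vv). Second derivatives: g_uu(-3)=36, g_uu(3)=-36; g_vv(-4)=2.
Saddle points occur where the two diagonal entries have opposite signs: (3, -4). Count: 1.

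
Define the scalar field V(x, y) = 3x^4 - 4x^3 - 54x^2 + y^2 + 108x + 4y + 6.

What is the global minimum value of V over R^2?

V(x,y) separates as P(x) + Q(y) + 6, so its minimum is min P + min Q + 6.
P'(x) = 12(x - 3)(x - 1)(x + 3) vanishes at x ∈ {-3, 1, 3}; Q'(y) = 2y + 4 vanishes at y ∈ {-2}.
Local minima of P (where P''>0): P(-3)=-459, P(3)=-27. Local minima of Q: Q(-2)=-4.
So the global minimum of V is P(-3) + Q(-2) + 6 = -459 − 4 + 6 = -457, attained at (-3, -2).

-457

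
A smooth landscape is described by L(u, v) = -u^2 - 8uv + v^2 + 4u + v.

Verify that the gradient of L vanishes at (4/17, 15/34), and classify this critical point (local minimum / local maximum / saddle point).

∇L = (-2u - 8v + 4, -8u + 2v + 1); substituting (4/17, 15/34) gives ∇L = (0, 0), so (4/17, 15/34) is indeed a critical point.
The Hessian of L is constant: H = [[-2, -8], [-8, 2]].
det(H) = (-2)·2 − (-8)² = -68.
Since det(H) < 0, H is indefinite and the critical point is a saddle point.

saddle point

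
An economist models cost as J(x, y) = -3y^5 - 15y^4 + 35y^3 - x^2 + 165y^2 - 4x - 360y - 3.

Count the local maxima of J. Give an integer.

2

J separates as a function of x plus a function of y, so ∇J=0 decouples.
∂J/∂x = -2(x + 2) = 0 at x ∈ {-2}; ∂J/∂y = -15(y - 2)(y - 1)(y + 3)(y + 4) = 0 at y ∈ {-4, -3, 1, 2}.
The Hessian is diagonal: diag(J_xx, J_yy). Second derivatives: J_xx(-2)=-2; J_yy(-4)=450, J_yy(-3)=-300, J_yy(1)=300, J_yy(2)=-450.
Local maxima occur where both diagonal entries negative: (-2, -3), (-2, 2). Count: 2.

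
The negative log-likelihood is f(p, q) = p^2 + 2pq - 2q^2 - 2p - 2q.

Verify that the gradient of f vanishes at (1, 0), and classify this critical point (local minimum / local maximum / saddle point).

saddle point

∇f = (2p + 2q - 2, 2p - 4q - 2); substituting (1, 0) gives ∇f = (0, 0), so (1, 0) is indeed a critical point.
The Hessian of f is constant: H = [[2, 2], [2, -4]].
det(H) = 2·(-4) − 2² = -12.
Since det(H) < 0, H is indefinite and the critical point is a saddle point.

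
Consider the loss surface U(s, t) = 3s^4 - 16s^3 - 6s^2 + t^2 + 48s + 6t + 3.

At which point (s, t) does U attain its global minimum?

(4, -3)

U(s,t) separates as P(s) + Q(t) + 3, so its minimum is min P + min Q + 3.
P'(s) = 12(s - 4)(s - 1)(s + 1) vanishes at s ∈ {-1, 1, 4}; Q'(t) = 2(t + 3) vanishes at t ∈ {-3}.
Local minima of P (where P''>0): P(-1)=-35, P(4)=-160. Local minima of Q: Q(-3)=-9.
So the global minimum of U is P(4) + Q(-3) + 3 = -160 − 9 + 3 = -166, attained at (4, -3).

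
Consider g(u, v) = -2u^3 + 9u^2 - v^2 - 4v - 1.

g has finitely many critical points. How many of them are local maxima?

g separates as a function of u plus a function of v, so ∇g=0 decouples.
∂g/∂u = -6u(u - 3) = 0 at u ∈ {0, 3}; ∂g/∂v = -2(v + 2) = 0 at v ∈ {-2}.
The Hessian is diagonal: diag(g_uu, g_vv). Second derivatives: g_uu(0)=18, g_uu(3)=-18; g_vv(-2)=-2.
Local maxima occur where both diagonal entries negative: (3, -2). Count: 1.

1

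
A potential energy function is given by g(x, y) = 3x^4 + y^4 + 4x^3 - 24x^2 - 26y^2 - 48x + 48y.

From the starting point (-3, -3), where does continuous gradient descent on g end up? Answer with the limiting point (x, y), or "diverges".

(-2, -4)

g is separable, so gradient descent decouples: x follows -∂g/∂x, y follows -∂g/∂y.
∂g/∂x = 12(x - 2)(x + 1)(x + 2); at x=-3 this is -120, so x increases.
∂g/∂y = 4(y - 3)(y - 1)(y + 4); at y=-3 this is 96, so y decreases.
x converges to its nearest critical value -2 (a local min of the x-part); y converges to -4. The iterate converges to (-2, -4).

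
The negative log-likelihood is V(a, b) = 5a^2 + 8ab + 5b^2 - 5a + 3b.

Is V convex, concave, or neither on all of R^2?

V is quadratic, so its Hessian is the constant matrix H = [[10, 8], [8, 10]].
det(H) = 36, tr(H) = 20.
det(H) > 0 and tr(H) > 0, so H is positive definite everywhere: convex.

convex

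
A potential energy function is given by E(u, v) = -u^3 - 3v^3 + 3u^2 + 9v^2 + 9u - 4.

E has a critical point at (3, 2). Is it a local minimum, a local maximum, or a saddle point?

The mixed partial ∂²E/∂u∂v is 0, so the Hessian at any point is diag(E_uu, E_vv) = diag(6(-u + 1), 18(-v + 1)).
At (3, 2): H = diag(-12, -18).
Both eigenvalues are negative, so H is negative definite: a local maximum.

local maximum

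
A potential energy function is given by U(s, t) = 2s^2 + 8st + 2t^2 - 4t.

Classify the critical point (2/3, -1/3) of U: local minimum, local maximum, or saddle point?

saddle point

The Hessian of U is constant: H = [[4, 8], [8, 4]].
det(H) = 4·4 − 8² = -48.
Since det(H) < 0, H is indefinite and the critical point is a saddle point.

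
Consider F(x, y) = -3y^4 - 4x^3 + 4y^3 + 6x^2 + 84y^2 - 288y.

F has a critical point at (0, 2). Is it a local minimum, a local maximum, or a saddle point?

The mixed partial ∂²F/∂x∂y is 0, so the Hessian at any point is diag(F_xx, F_yy) = diag(12(-2x + 1), 12(-3y^2 + 2y + 14)).
At (0, 2): H = diag(12, 72).
Both eigenvalues are positive, so H is positive definite: a local minimum.

local minimum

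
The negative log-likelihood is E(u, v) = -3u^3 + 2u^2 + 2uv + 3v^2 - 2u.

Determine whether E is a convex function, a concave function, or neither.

The term -3u^3 is cubic, so the Hessian is not constant.
∂²E/∂u² = -18u + 4, which takes both signs as u varies (negative for sufficiently large u). A diagonal entry of the Hessian changing sign means the Hessian is neither positive- nor negative-semidefinite on all of R^2.

neither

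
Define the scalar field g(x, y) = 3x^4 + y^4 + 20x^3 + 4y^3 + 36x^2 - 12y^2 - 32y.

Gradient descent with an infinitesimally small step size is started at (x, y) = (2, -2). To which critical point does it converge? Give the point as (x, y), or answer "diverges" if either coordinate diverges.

g is separable, so gradient descent decouples: x follows -∂g/∂x, y follows -∂g/∂y.
∂g/∂x = 12x(x + 2)(x + 3); at x=2 this is 480, so x decreases.
∂g/∂y = 4(y - 2)(y + 1)(y + 4); at y=-2 this is 32, so y decreases.
x converges to its nearest critical value 0 (a local min of the x-part); y converges to -4. The iterate converges to (0, -4).

(0, -4)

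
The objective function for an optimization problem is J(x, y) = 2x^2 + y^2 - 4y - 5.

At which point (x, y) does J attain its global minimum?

(0, 2)

J(x,y) separates as P(x) + Q(y) − 5, so its minimum is min P + min Q − 5.
P'(x) = 4x vanishes at x ∈ {0}; Q'(y) = 2y - 4 vanishes at y ∈ {2}.
Local minima of P (where P''>0): P(0)=0. Local minima of Q: Q(2)=-4.
So the global minimum of J is P(0) + Q(2) − 5 = 0 − 4 − 5 = -9, attained at (0, 2).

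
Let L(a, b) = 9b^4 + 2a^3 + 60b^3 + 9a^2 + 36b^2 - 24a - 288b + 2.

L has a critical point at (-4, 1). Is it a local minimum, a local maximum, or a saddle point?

The mixed partial ∂²L/∂a∂b is 0, so the Hessian at any point is diag(L_aa, L_bb) = diag(6(2a + 3), 36(3b^2 + 10b + 2)).
At (-4, 1): H = diag(-30, 540).
The eigenvalues have opposite signs, so H is indefinite: a saddle point.

saddle point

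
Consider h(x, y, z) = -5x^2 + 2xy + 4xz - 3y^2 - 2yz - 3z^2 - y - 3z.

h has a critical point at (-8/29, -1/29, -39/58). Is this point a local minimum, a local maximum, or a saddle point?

local maximum

The Hessian is constant: H = [[-10, 2, 4], [2, -6, -2], [4, -2, -6]].
Leading principal minors: Δ₁ = -10, Δ₂ = 56, Δ₃ = -232.
The minors alternate sign starting negative (−, +, −), so H is negative definite: a local maximum.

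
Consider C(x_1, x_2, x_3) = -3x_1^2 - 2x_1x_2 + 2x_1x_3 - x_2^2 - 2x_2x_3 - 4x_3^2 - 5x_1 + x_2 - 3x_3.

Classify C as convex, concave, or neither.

concave

C is quadratic, so its Hessian is the constant matrix H = [[-6, -2, 2], [-2, -2, -2], [2, -2, -8]].
Leading principal minors: -6, 8, -16.
Signs alternate −, +, − ⇒ H ≺ 0 ⇒ concave.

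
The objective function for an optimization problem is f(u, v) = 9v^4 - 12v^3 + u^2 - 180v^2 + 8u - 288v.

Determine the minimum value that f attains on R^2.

f(u,v) separates as P(u) + Q(v), so its minimum is min P + min Q.
P'(u) = 2u + 8 vanishes at u ∈ {-4}; Q'(v) = 36(v - 4)(v + 1)(v + 2) vanishes at v ∈ {-2, -1, 4}.
Local minima of P (where P''>0): P(-4)=-16. Local minima of Q: Q(-2)=96, Q(4)=-2496.
So the global minimum of f is P(-4) + Q(4) = -16 − 2496 = -2512, attained at (-4, 4).

-2512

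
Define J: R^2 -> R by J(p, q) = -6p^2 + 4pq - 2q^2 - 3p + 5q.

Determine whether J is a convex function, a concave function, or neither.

concave

J is quadratic, so its Hessian is the constant matrix H = [[-12, 4], [4, -4]].
det(H) = 32, tr(H) = -16.
det(H) > 0 and tr(H) < 0, so H is negative definite everywhere: concave.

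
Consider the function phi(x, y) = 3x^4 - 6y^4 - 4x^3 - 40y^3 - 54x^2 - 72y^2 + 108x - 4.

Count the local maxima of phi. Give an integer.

phi separates as a function of x plus a function of y, so ∇phi=0 decouples.
∂phi/∂x = 12(x - 3)(x - 1)(x + 3) = 0 at x ∈ {-3, 1, 3}; ∂phi/∂y = -24y(y + 2)(y + 3) = 0 at y ∈ {-3, -2, 0}.
The Hessian is diagonal: diag(phi_xx, phi_yy). Second derivatives: phi_xx(-3)=288, phi_xx(1)=-96, phi_xx(3)=144; phi_yy(-3)=-72, phi_yy(-2)=48, phi_yy(0)=-144.
Local maxima occur where both diagonal entries negative: (1, -3), (1, 0). Count: 2.

2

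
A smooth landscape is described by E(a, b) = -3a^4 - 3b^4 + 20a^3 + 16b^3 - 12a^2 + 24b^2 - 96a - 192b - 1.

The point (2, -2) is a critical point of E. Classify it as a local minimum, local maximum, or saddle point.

saddle point

The mixed partial ∂²E/∂a∂b is 0, so the Hessian at any point is diag(E_aa, E_bb) = diag(12(-3a^2 + 10a - 2), 12(-3b^2 + 8b + 4)).
At (2, -2): H = diag(72, -288).
The eigenvalues have opposite signs, so H is indefinite: a saddle point.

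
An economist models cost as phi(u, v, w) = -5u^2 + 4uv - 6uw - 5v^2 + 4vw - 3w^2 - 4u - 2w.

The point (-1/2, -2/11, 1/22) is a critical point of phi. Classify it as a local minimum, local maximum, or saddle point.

The Hessian is constant: H = [[-10, 4, -6], [4, -10, 4], [-6, 4, -6]].
Leading principal minors: Δ₁ = -10, Δ₂ = 84, Δ₃ = -176.
The minors alternate sign starting negative (−, +, −), so H is negative definite: a local maximum.

local maximum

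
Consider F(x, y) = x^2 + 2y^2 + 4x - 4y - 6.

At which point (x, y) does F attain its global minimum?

(-2, 1)

F(x,y) separates as P(x) + Q(y) − 6, so its minimum is min P + min Q − 6.
P'(x) = 2x + 4 vanishes at x ∈ {-2}; Q'(y) = 4y - 4 vanishes at y ∈ {1}.
Local minima of P (where P''>0): P(-2)=-4. Local minima of Q: Q(1)=-2.
So the global minimum of F is P(-2) + Q(1) − 6 = -4 − 2 − 6 = -12, attained at (-2, 1).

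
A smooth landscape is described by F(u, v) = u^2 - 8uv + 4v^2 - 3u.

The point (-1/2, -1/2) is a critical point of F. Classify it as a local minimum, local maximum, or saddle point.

saddle point

The Hessian of F is constant: H = [[2, -8], [-8, 8]].
det(H) = 2·8 − (-8)² = -48.
Since det(H) < 0, H is indefinite and the critical point is a saddle point.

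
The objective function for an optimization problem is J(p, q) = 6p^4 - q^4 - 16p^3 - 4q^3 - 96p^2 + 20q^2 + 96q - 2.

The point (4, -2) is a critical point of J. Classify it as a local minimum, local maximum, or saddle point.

local minimum

The mixed partial ∂²J/∂p∂q is 0, so the Hessian at any point is diag(J_pp, J_qq) = diag(24(3p^2 - 4p - 8), 4(-3q^2 - 6q + 10)).
At (4, -2): H = diag(576, 40).
Both eigenvalues are positive, so H is positive definite: a local minimum.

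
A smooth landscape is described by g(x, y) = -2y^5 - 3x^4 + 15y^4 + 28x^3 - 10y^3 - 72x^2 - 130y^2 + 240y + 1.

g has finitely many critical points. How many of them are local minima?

2

g separates as a function of x plus a function of y, so ∇g=0 decouples.
∂g/∂x = -12x(x - 4)(x - 3) = 0 at x ∈ {0, 3, 4}; ∂g/∂y = -10(y - 4)(y - 3)(y - 1)(y + 2) = 0 at y ∈ {-2, 1, 3, 4}.
The Hessian is diagonal: diag(g_xx, g_yy). Second derivatives: g_xx(0)=-144, g_xx(3)=36, g_xx(4)=-48; g_yy(-2)=900, g_yy(1)=-180, g_yy(3)=100, g_yy(4)=-180.
Local minima occur where both diagonal entries positive: (3, -2), (3, 3). Count: 2.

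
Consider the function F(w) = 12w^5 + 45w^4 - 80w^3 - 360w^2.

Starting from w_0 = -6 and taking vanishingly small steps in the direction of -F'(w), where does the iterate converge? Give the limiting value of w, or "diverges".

diverges

F'(w) = 60w(w - 2)(w + 2)(w + 3), so F'(-6) = 34560.
Gradient descent moves in the -F' direction, i.e. w is decreasing.
There is no critical point below w=-6, and F' keeps the same sign, so the iterate runs off to −∞.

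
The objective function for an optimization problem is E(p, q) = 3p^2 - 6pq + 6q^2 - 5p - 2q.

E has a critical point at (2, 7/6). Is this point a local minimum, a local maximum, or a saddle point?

The Hessian of E is constant: H = [[6, -6], [-6, 12]].
det(H) = 6·12 − (-6)² = 36.
det(H) > 0 and tr(H) = 18 > 0, so H is positive definite and the point is a local minimum.

local minimum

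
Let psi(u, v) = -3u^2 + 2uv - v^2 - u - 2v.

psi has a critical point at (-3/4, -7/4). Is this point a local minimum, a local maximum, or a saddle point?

The Hessian of psi is constant: H = [[-6, 2], [2, -2]].
det(H) = (-6)·(-2) − 2² = 8.
det(H) > 0 and tr(H) = -8 < 0, so H is negative definite and the point is a local maximum.

local maximum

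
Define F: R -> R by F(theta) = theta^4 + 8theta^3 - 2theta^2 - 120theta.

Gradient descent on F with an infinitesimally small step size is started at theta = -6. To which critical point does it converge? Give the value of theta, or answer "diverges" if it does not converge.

-5

F'(theta) = 4(theta - 2)(theta + 3)(theta + 5), so F'(-6) = -96.
Gradient descent moves in the -F' direction, i.e. theta is increasing.
The nearest critical point in that direction is theta = -5, where F'' = 56 > 0 (a local minimum). The iterate converges there.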